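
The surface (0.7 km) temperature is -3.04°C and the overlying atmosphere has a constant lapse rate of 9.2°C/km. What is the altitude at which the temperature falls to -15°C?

2 km

Height above start = (-3.04 − (-15)) / 9.2 = 1.3 km
Altitude = 700 m + 1300 m = 2000 m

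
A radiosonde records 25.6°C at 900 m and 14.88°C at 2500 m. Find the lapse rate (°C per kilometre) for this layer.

Γ = −ΔT/Δz = (25.6 − 14.88) / (2500 − 900) m
  = 10.72°C / 1.6 km = 6.7°C/km

6.7°C/km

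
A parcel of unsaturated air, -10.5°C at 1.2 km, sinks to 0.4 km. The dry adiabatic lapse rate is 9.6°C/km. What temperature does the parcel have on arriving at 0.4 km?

-2.82°C

From 1200 m to 400 m (dry adiabatic): warms by 9.6 × 0.8 = 7.68°C, giving -2.82°C.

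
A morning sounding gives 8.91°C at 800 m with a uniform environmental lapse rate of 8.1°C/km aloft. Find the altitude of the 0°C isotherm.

Height above start = (8.91 − 0) / 8.1 = 1.1 km
Altitude = 800 m + 1100 m = 1900 m

1900 m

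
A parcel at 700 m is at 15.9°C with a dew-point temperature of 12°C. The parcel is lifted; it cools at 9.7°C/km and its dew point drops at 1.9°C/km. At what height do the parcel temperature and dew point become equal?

1200 m

T and T_d converge at 9.7 − 1.9 = 7.8°C per km
Height above start = (15.9 − 12) / 7.8 = 0.5 km
LCL altitude = 700 m + 500 m = 1200 m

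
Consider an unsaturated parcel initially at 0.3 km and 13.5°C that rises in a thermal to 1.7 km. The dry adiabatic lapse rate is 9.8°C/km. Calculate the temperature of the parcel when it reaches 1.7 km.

-0.22°C

300–1700 m, dry adiabatic: Δz = 1.4 km ⇒ ΔT = -13.72°C; T = -0.22°C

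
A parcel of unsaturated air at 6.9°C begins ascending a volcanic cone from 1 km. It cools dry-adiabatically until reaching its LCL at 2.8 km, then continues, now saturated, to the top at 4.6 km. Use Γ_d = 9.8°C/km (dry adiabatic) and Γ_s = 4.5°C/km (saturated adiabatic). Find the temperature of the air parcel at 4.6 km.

Dry to 2800 m: -9.8 × 1.8 km = -17.64°C, so T = -10.74°C.
Saturated to 4600 m: -4.5 × 1.8 km = -8.1°C, so T = -18.84°C.

-18.84°C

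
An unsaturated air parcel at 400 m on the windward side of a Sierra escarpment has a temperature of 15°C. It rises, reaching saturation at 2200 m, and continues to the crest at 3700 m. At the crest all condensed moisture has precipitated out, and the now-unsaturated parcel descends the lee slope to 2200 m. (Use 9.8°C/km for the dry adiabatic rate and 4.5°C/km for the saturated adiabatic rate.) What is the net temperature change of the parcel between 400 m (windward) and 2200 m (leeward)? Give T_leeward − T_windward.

-9.69°C

400 → 2200 m (dry, 9.8°C/km): ΔT = -9.8 × 1.8 = -17.64°C → T = -2.64°C
2200 → 3700 m (saturated, 4.5°C/km): ΔT = -4.5 × 1.5 = -6.75°C → T = -9.39°C
3700 → 2200 m (dry descent, 9.8°C/km): ΔT = +9.8 × 1.5 = +14.7°C → T = 5.31°C
Net change vs windward start: 5.31 − 15 = -9.69°C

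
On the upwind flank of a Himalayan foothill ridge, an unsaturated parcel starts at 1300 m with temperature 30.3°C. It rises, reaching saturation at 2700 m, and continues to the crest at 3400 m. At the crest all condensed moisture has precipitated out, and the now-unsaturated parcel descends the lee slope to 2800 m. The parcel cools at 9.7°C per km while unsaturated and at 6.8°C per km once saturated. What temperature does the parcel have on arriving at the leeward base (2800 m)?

17.78°C

1300–2700 m, dry: Δz = 1.4 km ⇒ ΔT = -13.58°C; T = 16.72°C
2700–3400 m, saturated: Δz = 0.7 km ⇒ ΔT = -4.76°C; T = 11.96°C
3400–2800 m, dry descent: Δz = 0.6 km ⇒ ΔT = +5.82°C; T = 17.78°C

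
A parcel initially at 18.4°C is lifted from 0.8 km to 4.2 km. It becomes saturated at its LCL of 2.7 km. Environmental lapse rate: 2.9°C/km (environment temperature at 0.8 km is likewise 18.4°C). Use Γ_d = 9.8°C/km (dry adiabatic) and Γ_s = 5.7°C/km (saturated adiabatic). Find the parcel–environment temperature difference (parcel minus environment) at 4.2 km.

Parcel:
  Dry to 2700 m: -9.8 × 1.9 km = -18.62°C, so T = -0.22°C.
  Saturated to 4200 m: -5.7 × 1.5 km = -8.55°C, so T = -8.77°C.
Environment:
  Environment to 4200 m: -2.9 × 3.4 km = -9.86°C, so T = 8.54°C.
T_parcel − T_env = -8.77 − 8.54 = -17.31°C

-17.31°C (parcel cooler than environment)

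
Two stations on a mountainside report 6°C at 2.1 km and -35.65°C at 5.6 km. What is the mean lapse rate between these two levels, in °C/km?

11.9°C/km

Γ = −ΔT/Δz = (6 − (-35.65)) / (5600 − 2100) m
  = 41.65°C / 3.5 km = 11.9°C/km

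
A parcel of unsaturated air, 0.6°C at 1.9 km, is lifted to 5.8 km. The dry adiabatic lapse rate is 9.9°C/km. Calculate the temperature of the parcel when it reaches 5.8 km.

Dry adiabatic to 5800 m: -9.9 × 3.9 km = -38.61°C, so T = -38.01°C.

-38.01°C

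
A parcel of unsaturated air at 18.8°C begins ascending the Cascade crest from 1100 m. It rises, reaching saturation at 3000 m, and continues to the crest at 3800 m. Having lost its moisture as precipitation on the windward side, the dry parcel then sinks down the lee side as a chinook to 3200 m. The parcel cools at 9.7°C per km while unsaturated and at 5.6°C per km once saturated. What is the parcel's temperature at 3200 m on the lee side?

1100–3000 m, dry: Δz = 1.9 km ⇒ ΔT = -18.43°C; T = 0.37°C
3000–3800 m, saturated: Δz = 0.8 km ⇒ ΔT = -4.48°C; T = -4.11°C
3800–3200 m, dry descent: Δz = 0.6 km ⇒ ΔT = +5.82°C; T = 1.71°C

1.71°C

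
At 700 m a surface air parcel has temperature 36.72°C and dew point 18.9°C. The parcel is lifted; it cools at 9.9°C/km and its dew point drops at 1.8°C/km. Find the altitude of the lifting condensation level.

T and T_d converge at 9.9 − 1.8 = 8.1°C per km
Height above start = (36.72 − 18.9) / 8.1 = 2.2 km
LCL altitude = 700 m + 2200 m = 2900 m

2900 m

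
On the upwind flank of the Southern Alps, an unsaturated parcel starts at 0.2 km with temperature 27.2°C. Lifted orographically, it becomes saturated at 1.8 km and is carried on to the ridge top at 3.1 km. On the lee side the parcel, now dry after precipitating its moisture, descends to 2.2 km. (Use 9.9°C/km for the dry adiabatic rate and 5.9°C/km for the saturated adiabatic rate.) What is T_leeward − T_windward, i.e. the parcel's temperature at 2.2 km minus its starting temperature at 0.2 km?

Dry to 1800 m: -9.9 × 1.6 km = -15.84°C, so T = 11.36°C.
Saturated to 3100 m: -5.9 × 1.3 km = -7.67°C, so T = 3.69°C.
Dry descent to 2200 m: +9.9 × 0.9 km = +8.91°C, so T = 12.6°C.
Net change vs windward start: 12.6 − 27.2 = -14.6°C

-14.6°C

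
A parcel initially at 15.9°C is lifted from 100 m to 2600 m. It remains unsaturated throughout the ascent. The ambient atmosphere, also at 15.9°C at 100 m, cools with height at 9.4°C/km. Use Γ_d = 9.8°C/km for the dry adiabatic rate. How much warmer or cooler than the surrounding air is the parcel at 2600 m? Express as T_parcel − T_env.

-1°C (parcel cooler than environment)

Parcel:
  100 → 2600 m (dry, 9.8°C/km): ΔT = -9.8 × 2.5 = -24.5°C → T = -8.6°C
Environment:
  100 → 2600 m (environment, 9.4°C/km): ΔT = -9.4 × 2.5 = -23.5°C → T = -7.6°C
T_parcel − T_env = -8.6 − (-7.6) = -1°C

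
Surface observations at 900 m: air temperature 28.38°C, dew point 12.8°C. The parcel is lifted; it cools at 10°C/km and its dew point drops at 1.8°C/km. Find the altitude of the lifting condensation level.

T and T_d converge at 10 − 1.8 = 8.2°C per km
Height above start = (28.38 − 12.8) / 8.2 = 1.9 km
LCL altitude = 900 m + 1900 m = 2800 m

2800 m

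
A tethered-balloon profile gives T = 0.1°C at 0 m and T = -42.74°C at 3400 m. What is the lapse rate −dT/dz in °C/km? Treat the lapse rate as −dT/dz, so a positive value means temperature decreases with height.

Γ = −ΔT/Δz = (0.1 − (-42.74)) / (3400 − 0) m
  = 42.84°C / 3.4 km = 12.6°C/km

12.6°C/km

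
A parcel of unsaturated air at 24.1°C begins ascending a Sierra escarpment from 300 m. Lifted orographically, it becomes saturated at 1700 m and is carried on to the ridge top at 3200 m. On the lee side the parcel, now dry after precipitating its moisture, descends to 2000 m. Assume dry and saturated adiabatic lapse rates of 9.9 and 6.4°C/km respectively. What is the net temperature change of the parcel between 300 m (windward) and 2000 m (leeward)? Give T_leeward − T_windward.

-11.58°C

From 300 m to 1700 m (dry): cools by 9.9 × 1.4 = 13.86°C, giving 10.24°C.
From 1700 m to 3200 m (saturated): cools by 6.4 × 1.5 = 9.6°C, giving 0.64°C.
From 3200 m to 2000 m (dry descent): warms by 9.9 × 1.2 = 11.88°C, giving 12.52°C.
Net change vs windward start: 12.52 − 24.1 = -11.58°C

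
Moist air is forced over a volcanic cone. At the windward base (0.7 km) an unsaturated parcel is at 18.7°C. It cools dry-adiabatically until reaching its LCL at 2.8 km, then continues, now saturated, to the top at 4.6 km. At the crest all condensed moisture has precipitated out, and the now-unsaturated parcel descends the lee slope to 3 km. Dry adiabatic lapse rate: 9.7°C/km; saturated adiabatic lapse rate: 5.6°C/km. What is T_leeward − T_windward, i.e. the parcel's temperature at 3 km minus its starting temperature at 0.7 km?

700–2800 m, dry: Δz = 2.1 km ⇒ ΔT = -20.37°C; T = -1.67°C
2800–4600 m, saturated: Δz = 1.8 km ⇒ ΔT = -10.08°C; T = -11.75°C
4600–3000 m, dry descent: Δz = 1.6 km ⇒ ΔT = +15.52°C; T = 3.77°C
Net change vs windward start: 3.77 − 18.7 = -14.93°C

-14.93°C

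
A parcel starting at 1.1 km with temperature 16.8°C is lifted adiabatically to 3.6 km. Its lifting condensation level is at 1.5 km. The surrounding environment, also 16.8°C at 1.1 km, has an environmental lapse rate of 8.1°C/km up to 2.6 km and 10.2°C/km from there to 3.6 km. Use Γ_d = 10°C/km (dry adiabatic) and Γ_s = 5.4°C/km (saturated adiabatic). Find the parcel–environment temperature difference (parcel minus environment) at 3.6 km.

Parcel:
  1100–1500 m, dry: Δz = 0.4 km ⇒ ΔT = -4°C; T = 12.8°C
  1500–3600 m, saturated: Δz = 2.1 km ⇒ ΔT = -11.34°C; T = 1.46°C
Environment:
  1100–2600 m, environment, lower layer: Δz = 1.5 km ⇒ ΔT = -12.15°C; T = 4.65°C
  2600–3600 m, environment, upper layer: Δz = 1 km ⇒ ΔT = -10.2°C; T = -5.55°C
T_parcel − T_env = 1.46 − (-5.55) = +7.01°C

+7.01°C (parcel warmer than environment)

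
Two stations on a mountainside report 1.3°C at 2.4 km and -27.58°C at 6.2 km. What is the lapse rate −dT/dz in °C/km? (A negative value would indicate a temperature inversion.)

7.6°C/km

Γ = −ΔT/Δz = (1.3 − (-27.58)) / (6200 − 2400) m
  = 28.88°C / 3.8 km = 7.6°C/km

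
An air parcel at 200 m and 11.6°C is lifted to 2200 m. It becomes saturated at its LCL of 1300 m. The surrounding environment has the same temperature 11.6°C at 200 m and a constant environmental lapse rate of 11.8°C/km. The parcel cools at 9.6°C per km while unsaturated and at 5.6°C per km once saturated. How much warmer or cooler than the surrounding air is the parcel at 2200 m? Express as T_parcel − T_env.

Parcel:
  From 200 m to 1300 m (dry): cools by 9.6 × 1.1 = 10.56°C, giving 1.04°C.
  From 1300 m to 2200 m (saturated): cools by 5.6 × 0.9 = 5.04°C, giving -4°C.
Environment:
  From 200 m to 2200 m (environment): cools by 11.8 × 2 = 23.6°C, giving -12°C.
T_parcel − T_env = -4 − (-12) = +8°C

+8°C (parcel warmer than environment)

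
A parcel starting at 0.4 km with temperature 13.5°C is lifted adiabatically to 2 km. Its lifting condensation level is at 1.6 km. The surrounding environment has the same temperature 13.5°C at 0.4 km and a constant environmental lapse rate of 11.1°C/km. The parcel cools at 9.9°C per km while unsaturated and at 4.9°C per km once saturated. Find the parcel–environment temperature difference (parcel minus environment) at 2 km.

Parcel:
  From 400 m to 1600 m (dry): cools by 9.9 × 1.2 = 11.88°C, giving 1.62°C.
  From 1600 m to 2000 m (saturated): cools by 4.9 × 0.4 = 1.96°C, giving -0.34°C.
Environment:
  From 400 m to 2000 m (environment): cools by 11.1 × 1.6 = 17.76°C, giving -4.26°C.
T_parcel − T_env = -0.34 − (-4.26) = +3.92°C

+3.92°C (parcel warmer than environment)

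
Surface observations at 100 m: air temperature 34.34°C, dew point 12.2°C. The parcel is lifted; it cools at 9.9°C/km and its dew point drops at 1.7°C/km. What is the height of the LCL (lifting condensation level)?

T and T_d converge at 9.9 − 1.7 = 8.2°C per km
Height above start = (34.34 − 12.2) / 8.2 = 2.7 km
LCL altitude = 100 m + 2700 m = 2800 m

2800 m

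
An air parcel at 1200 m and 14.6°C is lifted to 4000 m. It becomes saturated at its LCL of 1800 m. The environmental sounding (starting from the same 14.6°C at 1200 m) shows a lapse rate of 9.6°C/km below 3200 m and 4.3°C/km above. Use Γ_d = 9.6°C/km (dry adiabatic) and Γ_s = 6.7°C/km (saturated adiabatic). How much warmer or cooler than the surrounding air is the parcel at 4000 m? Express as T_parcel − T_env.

+2.14°C (parcel warmer than environment)

Parcel:
  Dry to 1800 m: -9.6 × 0.6 km = -5.76°C, so T = 8.84°C.
  Saturated to 4000 m: -6.7 × 2.2 km = -14.74°C, so T = -5.9°C.
Environment:
  Environment, lower layer to 3200 m: -9.6 × 2 km = -19.2°C, so T = -4.6°C.
  Environment, upper layer to 4000 m: -4.3 × 0.8 km = -3.44°C, so T = -8.04°C.
T_parcel − T_env = -5.9 − (-8.04) = +2.14°C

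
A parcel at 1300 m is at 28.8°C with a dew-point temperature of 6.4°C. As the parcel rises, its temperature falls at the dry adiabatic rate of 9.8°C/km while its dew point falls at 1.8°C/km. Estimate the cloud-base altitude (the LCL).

4100 m

T and T_d converge at 9.8 − 1.8 = 8°C per km
Height above start = (28.8 − 6.4) / 8 = 2.8 km
LCL altitude = 1300 m + 2800 m = 4100 m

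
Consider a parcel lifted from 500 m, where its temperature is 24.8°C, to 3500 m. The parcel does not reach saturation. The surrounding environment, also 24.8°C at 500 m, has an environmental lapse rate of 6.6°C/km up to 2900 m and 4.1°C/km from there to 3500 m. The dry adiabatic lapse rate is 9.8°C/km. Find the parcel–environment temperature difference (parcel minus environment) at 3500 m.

-11.1°C (parcel cooler than environment)

Parcel:
  From 500 m to 3500 m (dry): cools by 9.8 × 3 = 29.4°C, giving -4.6°C.
Environment:
  From 500 m to 2900 m (environment, lower layer): cools by 6.6 × 2.4 = 15.84°C, giving 8.96°C.
  From 2900 m to 3500 m (environment, upper layer): cools by 4.1 × 0.6 = 2.46°C, giving 6.5°C.
T_parcel − T_env = -4.6 − 6.5 = -11.1°C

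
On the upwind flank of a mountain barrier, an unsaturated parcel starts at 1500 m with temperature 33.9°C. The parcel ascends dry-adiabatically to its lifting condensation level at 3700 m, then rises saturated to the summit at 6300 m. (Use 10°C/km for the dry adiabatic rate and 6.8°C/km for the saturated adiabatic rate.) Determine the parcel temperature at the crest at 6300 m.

-5.78°C

1500 → 3700 m (dry, 10°C/km): ΔT = -10 × 2.2 = -22°C → T = 11.9°C
3700 → 6300 m (saturated, 6.8°C/km): ΔT = -6.8 × 2.6 = -17.68°C → T = -5.78°C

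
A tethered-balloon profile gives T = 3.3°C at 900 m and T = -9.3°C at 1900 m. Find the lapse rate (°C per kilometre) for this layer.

12.6°C/km

Γ = −ΔT/Δz = (3.3 − (-9.3)) / (1900 − 900) m
  = 12.6°C / 1 km = 12.6°C/km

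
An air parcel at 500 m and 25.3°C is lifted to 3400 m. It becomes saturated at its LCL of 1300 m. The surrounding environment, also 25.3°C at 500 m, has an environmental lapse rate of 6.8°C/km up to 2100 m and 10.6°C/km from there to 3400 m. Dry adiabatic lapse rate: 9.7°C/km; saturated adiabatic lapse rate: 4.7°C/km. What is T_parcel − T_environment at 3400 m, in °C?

+7.03°C (parcel warmer than environment)

Parcel:
  From 500 m to 1300 m (dry): cools by 9.7 × 0.8 = 7.76°C, giving 17.54°C.
  From 1300 m to 3400 m (saturated): cools by 4.7 × 2.1 = 9.87°C, giving 7.67°C.
Environment:
  From 500 m to 2100 m (environment, lower layer): cools by 6.8 × 1.6 = 10.88°C, giving 14.42°C.
  From 2100 m to 3400 m (environment, upper layer): cools by 10.6 × 1.3 = 13.78°C, giving 0.64°C.
T_parcel − T_env = 7.67 − 0.64 = +7.03°C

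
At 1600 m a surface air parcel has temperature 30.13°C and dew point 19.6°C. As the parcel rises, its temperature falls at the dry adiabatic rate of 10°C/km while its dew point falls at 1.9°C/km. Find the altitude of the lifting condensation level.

T and T_d converge at 10 − 1.9 = 8.1°C per km
Height above start = (30.13 − 19.6) / 8.1 = 1.3 km
LCL altitude = 1600 m + 1300 m = 2900 m

2900 m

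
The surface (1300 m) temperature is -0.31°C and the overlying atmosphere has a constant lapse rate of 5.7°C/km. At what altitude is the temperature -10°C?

Height above start = (-0.31 − (-10)) / 5.7 = 1.7 km
Altitude = 1300 m + 1700 m = 3000 m

3000 m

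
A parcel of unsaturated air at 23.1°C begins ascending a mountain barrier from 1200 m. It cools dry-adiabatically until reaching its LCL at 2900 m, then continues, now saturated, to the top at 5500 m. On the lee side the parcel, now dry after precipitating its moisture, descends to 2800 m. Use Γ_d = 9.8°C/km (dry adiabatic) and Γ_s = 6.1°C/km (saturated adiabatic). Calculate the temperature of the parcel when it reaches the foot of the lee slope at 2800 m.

1200 → 2900 m (dry, 9.8°C/km): ΔT = -9.8 × 1.7 = -16.66°C → T = 6.44°C
2900 → 5500 m (saturated, 6.1°C/km): ΔT = -6.1 × 2.6 = -15.86°C → T = -9.42°C
5500 → 2800 m (dry descent, 9.8°C/km): ΔT = +9.8 × 2.7 = +26.46°C → T = 17.04°C

17.04°C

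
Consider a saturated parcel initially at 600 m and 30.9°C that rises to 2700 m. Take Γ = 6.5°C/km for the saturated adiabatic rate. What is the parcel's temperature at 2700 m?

17.25°C

600 → 2700 m (saturated adiabatic, 6.5°C/km): ΔT = -6.5 × 2.1 = -13.65°C → T = 17.25°C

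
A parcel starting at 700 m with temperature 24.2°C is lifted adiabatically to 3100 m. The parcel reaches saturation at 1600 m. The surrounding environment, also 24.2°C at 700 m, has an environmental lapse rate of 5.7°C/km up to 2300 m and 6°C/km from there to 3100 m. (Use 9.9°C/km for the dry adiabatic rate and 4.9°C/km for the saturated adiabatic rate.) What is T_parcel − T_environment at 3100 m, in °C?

-2.34°C (parcel cooler than environment)

Parcel:
  700 → 1600 m (dry, 9.9°C/km): ΔT = -9.9 × 0.9 = -8.91°C → T = 15.29°C
  1600 → 3100 m (saturated, 4.9°C/km): ΔT = -4.9 × 1.5 = -7.35°C → T = 7.94°C
Environment:
  700 → 2300 m (environment, lower layer, 5.7°C/km): ΔT = -5.7 × 1.6 = -9.12°C → T = 15.08°C
  2300 → 3100 m (environment, upper layer, 6°C/km): ΔT = -6 × 0.8 = -4.8°C → T = 10.28°C
T_parcel − T_env = 7.94 − 10.28 = -2.34°C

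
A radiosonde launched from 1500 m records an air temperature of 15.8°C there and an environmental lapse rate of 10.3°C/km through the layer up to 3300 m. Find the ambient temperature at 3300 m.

-2.74°C

Environmental to 3300 m: -10.3 × 1.8 km = -18.54°C, so T = -2.74°C.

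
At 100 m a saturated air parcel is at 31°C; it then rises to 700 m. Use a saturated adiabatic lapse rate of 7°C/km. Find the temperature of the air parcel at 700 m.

100 → 700 m (saturated adiabatic, 7°C/km): ΔT = -7 × 0.6 = -4.2°C → T = 26.8°C

26.8°C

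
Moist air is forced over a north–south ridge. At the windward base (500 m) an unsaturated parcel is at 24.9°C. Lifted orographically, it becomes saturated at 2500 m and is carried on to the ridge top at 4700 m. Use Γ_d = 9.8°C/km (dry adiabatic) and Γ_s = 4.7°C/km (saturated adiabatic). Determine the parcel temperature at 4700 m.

-5.04°C

From 500 m to 2500 m (dry): cools by 9.8 × 2 = 19.6°C, giving 5.3°C.
From 2500 m to 4700 m (saturated): cools by 4.7 × 2.2 = 10.34°C, giving -5.04°C.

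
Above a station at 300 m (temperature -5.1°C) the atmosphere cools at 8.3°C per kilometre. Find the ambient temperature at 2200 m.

-20.87°C

300–2200 m, environmental: Δz = 1.9 km ⇒ ΔT = -15.77°C; T = -20.87°C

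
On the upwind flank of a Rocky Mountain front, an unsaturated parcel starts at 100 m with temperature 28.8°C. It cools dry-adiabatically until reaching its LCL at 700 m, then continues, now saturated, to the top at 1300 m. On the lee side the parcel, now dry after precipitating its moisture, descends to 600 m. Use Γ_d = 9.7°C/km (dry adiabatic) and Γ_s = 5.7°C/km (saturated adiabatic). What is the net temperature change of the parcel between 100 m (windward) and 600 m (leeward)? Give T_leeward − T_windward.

-2.45°C

100–700 m, dry: Δz = 0.6 km ⇒ ΔT = -5.82°C; T = 22.98°C
700–1300 m, saturated: Δz = 0.6 km ⇒ ΔT = -3.42°C; T = 19.56°C
1300–600 m, dry descent: Δz = 0.7 km ⇒ ΔT = +6.79°C; T = 26.35°C
Net change vs windward start: 26.35 − 28.8 = -2.45°C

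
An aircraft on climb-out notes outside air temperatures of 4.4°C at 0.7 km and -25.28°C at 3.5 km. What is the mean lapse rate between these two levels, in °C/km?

Γ = −ΔT/Δz = (4.4 − (-25.28)) / (3500 − 700) m
  = 29.68°C / 2.8 km = 10.6°C/km

10.6°C/km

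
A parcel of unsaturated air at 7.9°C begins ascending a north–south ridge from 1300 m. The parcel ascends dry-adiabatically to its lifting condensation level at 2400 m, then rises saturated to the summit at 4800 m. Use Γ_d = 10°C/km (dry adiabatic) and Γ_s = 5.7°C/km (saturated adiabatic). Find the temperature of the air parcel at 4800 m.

From 1300 m to 2400 m (dry): cools by 10 × 1.1 = 11°C, giving -3.1°C.
From 2400 m to 4800 m (saturated): cools by 5.7 × 2.4 = 13.68°C, giving -16.78°C.

-16.78°C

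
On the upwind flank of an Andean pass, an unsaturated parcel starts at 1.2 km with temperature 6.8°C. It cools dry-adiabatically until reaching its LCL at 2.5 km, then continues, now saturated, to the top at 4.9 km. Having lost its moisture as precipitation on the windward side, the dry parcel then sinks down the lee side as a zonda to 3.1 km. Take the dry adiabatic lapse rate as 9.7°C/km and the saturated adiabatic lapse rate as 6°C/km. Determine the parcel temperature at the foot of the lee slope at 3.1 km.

1200 → 2500 m (dry, 9.7°C/km): ΔT = -9.7 × 1.3 = -12.61°C → T = -5.81°C
2500 → 4900 m (saturated, 6°C/km): ΔT = -6 × 2.4 = -14.4°C → T = -20.21°C
4900 → 3100 m (dry descent, 9.7°C/km): ΔT = +9.7 × 1.8 = +17.46°C → T = -2.75°C

-2.75°C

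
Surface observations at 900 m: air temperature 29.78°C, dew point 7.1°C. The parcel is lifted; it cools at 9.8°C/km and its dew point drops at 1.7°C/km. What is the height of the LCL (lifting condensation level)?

3700 m

T and T_d converge at 9.8 − 1.7 = 8.1°C per km
Height above start = (29.78 − 7.1) / 8.1 = 2.8 km
LCL altitude = 900 m + 2800 m = 3700 m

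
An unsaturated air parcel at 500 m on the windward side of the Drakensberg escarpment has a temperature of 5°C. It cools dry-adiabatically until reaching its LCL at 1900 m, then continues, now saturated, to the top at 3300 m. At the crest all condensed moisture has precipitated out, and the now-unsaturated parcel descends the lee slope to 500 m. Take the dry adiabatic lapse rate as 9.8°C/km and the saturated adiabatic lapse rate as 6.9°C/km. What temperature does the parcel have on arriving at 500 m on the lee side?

Dry to 1900 m: -9.8 × 1.4 km = -13.72°C, so T = -8.72°C.
Saturated to 3300 m: -6.9 × 1.4 km = -9.66°C, so T = -18.38°C.
Dry descent to 500 m: +9.8 × 2.8 km = +27.44°C, so T = 9.06°C.

9.06°C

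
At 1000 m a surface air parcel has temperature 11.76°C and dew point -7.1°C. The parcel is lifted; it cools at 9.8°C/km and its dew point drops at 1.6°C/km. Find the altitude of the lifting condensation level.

T and T_d converge at 9.8 − 1.6 = 8.2°C per km
Height above start = (11.76 − (-7.1)) / 8.2 = 2.3 km
LCL altitude = 1000 m + 2300 m = 3300 m

3300 m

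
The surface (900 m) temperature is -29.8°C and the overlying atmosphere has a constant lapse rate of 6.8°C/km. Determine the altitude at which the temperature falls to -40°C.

Height above start = (-29.8 − (-40)) / 6.8 = 1.5 km
Altitude = 900 m + 1500 m = 2400 m

2400 m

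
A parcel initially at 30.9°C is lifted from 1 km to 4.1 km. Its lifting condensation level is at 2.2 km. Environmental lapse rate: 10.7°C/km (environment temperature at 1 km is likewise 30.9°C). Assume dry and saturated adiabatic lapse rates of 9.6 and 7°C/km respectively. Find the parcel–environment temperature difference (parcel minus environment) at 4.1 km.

Parcel:
  From 1000 m to 2200 m (dry): cools by 9.6 × 1.2 = 11.52°C, giving 19.38°C.
  From 2200 m to 4100 m (saturated): cools by 7 × 1.9 = 13.3°C, giving 6.08°C.
Environment:
  From 1000 m to 4100 m (environment): cools by 10.7 × 3.1 = 33.17°C, giving -2.27°C.
T_parcel − T_env = 6.08 − (-2.27) = +8.35°C

+8.35°C (parcel warmer than environment)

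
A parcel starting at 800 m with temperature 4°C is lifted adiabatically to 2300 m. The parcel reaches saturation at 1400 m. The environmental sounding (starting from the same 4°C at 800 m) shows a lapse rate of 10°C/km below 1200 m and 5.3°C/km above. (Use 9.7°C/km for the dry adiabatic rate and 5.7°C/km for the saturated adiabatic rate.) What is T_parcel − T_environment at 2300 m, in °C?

Parcel:
  800–1400 m, dry: Δz = 0.6 km ⇒ ΔT = -5.82°C; T = -1.82°C
  1400–2300 m, saturated: Δz = 0.9 km ⇒ ΔT = -5.13°C; T = -6.95°C
Environment:
  800–1200 m, environment, lower layer: Δz = 0.4 km ⇒ ΔT = -4°C; T = 0°C
  1200–2300 m, environment, upper layer: Δz = 1.1 km ⇒ ΔT = -5.83°C; T = -5.83°C
T_parcel − T_env = -6.95 − (-5.83) = -1.12°C

-1.12°C (parcel cooler than environment)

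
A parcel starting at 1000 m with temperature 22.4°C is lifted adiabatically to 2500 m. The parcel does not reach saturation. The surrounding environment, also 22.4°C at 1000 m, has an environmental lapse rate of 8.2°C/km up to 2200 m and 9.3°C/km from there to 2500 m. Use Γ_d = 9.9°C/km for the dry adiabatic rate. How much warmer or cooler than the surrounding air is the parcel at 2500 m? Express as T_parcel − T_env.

Parcel:
  Dry to 2500 m: -9.9 × 1.5 km = -14.85°C, so T = 7.55°C.
Environment:
  Environment, lower layer to 2200 m: -8.2 × 1.2 km = -9.84°C, so T = 12.56°C.
  Environment, upper layer to 2500 m: -9.3 × 0.3 km = -2.79°C, so T = 9.77°C.
T_parcel − T_env = 7.55 − 9.77 = -2.22°C

-2.22°C (parcel cooler than environment)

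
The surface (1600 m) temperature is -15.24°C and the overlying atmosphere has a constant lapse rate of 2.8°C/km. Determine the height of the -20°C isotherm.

3300 m

Height above start = (-15.24 − (-20)) / 2.8 = 1.7 km
Altitude = 1600 m + 1700 m = 3300 m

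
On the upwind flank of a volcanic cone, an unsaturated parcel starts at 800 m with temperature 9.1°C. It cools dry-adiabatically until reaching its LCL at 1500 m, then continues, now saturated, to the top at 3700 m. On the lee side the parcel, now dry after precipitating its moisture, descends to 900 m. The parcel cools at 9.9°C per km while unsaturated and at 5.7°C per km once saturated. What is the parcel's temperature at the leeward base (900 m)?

17.35°C

From 800 m to 1500 m (dry): cools by 9.9 × 0.7 = 6.93°C, giving 2.17°C.
From 1500 m to 3700 m (saturated): cools by 5.7 × 2.2 = 12.54°C, giving -10.37°C.
From 3700 m to 900 m (dry descent): warms by 9.9 × 2.8 = 27.72°C, giving 17.35°C.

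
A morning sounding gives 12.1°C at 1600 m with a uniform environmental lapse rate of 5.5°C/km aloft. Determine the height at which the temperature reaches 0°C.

Height above start = (12.1 − 0) / 5.5 = 2.2 km
Altitude = 1600 m + 2200 m = 3800 m

3800 m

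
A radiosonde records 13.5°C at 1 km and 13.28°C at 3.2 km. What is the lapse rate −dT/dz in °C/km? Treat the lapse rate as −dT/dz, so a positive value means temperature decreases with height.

0.1°C/km

Γ = −ΔT/Δz = (13.5 − 13.28) / (3200 − 1000) m
  = 0.22°C / 2.2 km = 0.1°C/km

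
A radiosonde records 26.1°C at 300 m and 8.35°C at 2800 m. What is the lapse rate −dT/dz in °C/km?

7.1°C/km

Γ = −ΔT/Δz = (26.1 − 8.35) / (2800 − 300) m
  = 17.75°C / 2.5 km = 7.1°C/km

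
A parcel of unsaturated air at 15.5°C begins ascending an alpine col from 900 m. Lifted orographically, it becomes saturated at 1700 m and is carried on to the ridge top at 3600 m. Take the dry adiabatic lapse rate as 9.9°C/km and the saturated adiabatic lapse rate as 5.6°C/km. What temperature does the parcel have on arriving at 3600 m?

-3.06°C

900–1700 m, dry: Δz = 0.8 km ⇒ ΔT = -7.92°C; T = 7.58°C
1700–3600 m, saturated: Δz = 1.9 km ⇒ ΔT = -10.64°C; T = -3.06°C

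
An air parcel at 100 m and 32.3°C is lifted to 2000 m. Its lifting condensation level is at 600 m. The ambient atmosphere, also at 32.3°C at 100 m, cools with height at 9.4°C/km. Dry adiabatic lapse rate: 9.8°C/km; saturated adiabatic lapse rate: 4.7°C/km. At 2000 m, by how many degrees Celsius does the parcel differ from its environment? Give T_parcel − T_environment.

Parcel:
  From 100 m to 600 m (dry): cools by 9.8 × 0.5 = 4.9°C, giving 27.4°C.
  From 600 m to 2000 m (saturated): cools by 4.7 × 1.4 = 6.58°C, giving 20.82°C.
Environment:
  From 100 m to 2000 m (environment): cools by 9.4 × 1.9 = 17.86°C, giving 14.44°C.
T_parcel − T_env = 20.82 − 14.44 = +6.38°C

+6.38°C (parcel warmer than environment)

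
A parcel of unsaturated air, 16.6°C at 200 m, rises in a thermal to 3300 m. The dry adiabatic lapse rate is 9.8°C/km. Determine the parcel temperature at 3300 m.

From 200 m to 3300 m (dry adiabatic): cools by 9.8 × 3.1 = 30.38°C, giving -13.78°C.

-13.78°C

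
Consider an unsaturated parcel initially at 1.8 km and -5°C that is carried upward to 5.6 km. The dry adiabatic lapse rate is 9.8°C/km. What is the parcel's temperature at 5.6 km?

1800–5600 m, dry adiabatic: Δz = 3.8 km ⇒ ΔT = -37.24°C; T = -42.24°C

-42.24°C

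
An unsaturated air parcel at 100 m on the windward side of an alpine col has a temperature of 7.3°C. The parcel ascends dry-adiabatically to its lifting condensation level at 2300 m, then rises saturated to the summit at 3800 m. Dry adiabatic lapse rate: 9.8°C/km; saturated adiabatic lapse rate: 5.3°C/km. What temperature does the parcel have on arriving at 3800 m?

-22.21°C

From 100 m to 2300 m (dry): cools by 9.8 × 2.2 = 21.56°C, giving -14.26°C.
From 2300 m to 3800 m (saturated): cools by 5.3 × 1.5 = 7.95°C, giving -22.21°C.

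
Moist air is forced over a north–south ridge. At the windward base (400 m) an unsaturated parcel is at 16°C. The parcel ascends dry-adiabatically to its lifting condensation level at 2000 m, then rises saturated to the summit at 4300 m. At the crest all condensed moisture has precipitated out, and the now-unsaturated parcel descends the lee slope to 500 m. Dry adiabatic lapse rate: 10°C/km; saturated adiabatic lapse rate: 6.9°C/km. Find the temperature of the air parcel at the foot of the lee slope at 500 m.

From 400 m to 2000 m (dry): cools by 10 × 1.6 = 16°C, giving 0°C.
From 2000 m to 4300 m (saturated): cools by 6.9 × 2.3 = 15.87°C, giving -15.87°C.
From 4300 m to 500 m (dry descent): warms by 10 × 3.8 = 38°C, giving 22.13°C.

22.13°C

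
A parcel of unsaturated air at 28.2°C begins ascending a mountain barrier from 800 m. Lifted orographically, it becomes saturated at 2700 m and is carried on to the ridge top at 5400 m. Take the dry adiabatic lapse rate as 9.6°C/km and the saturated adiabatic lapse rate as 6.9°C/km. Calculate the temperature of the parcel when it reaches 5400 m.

-8.67°C

800 → 2700 m (dry, 9.6°C/km): ΔT = -9.6 × 1.9 = -18.24°C → T = 9.96°C
2700 → 5400 m (saturated, 6.9°C/km): ΔT = -6.9 × 2.7 = -18.63°C → T = -8.67°C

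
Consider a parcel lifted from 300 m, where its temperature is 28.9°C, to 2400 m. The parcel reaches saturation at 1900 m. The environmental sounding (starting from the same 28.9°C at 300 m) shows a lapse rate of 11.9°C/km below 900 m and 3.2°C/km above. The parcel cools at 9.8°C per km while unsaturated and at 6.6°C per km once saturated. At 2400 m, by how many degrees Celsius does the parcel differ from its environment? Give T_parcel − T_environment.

-7.04°C (parcel cooler than environment)

Parcel:
  Dry to 1900 m: -9.8 × 1.6 km = -15.68°C, so T = 13.22°C.
  Saturated to 2400 m: -6.6 × 0.5 km = -3.3°C, so T = 9.92°C.
Environment:
  Environment, lower layer to 900 m: -11.9 × 0.6 km = -7.14°C, so T = 21.76°C.
  Environment, upper layer to 2400 m: -3.2 × 1.5 km = -4.8°C, so T = 16.96°C.
T_parcel − T_env = 9.92 − 16.96 = -7.04°C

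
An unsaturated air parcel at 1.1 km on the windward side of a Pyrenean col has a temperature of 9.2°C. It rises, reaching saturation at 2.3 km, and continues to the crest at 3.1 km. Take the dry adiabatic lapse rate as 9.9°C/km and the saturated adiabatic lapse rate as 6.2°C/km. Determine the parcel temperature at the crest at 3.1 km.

1100–2300 m, dry: Δz = 1.2 km ⇒ ΔT = -11.88°C; T = -2.68°C
2300–3100 m, saturated: Δz = 0.8 km ⇒ ΔT = -4.96°C; T = -7.64°C

-7.64°C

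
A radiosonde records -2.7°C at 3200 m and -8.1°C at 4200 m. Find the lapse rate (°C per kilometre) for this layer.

Γ = −ΔT/Δz = (-2.7 − (-8.1)) / (4200 − 3200) m
  = 5.4°C / 1 km = 5.4°C/km

5.4°C/km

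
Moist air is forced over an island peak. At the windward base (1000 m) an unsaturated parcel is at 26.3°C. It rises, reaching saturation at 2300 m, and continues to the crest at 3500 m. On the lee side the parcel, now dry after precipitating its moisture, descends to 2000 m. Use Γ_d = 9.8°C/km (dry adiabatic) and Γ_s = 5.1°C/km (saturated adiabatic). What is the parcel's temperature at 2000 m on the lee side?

22.14°C

1000–2300 m, dry: Δz = 1.3 km ⇒ ΔT = -12.74°C; T = 13.56°C
2300–3500 m, saturated: Δz = 1.2 km ⇒ ΔT = -6.12°C; T = 7.44°C
3500–2000 m, dry descent: Δz = 1.5 km ⇒ ΔT = +14.7°C; T = 22.14°C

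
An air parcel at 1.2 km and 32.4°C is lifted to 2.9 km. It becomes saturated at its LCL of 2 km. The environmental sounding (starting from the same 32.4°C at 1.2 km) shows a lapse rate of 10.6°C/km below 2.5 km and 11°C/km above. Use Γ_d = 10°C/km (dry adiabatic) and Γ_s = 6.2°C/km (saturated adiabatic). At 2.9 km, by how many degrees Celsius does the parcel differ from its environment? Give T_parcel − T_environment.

+4.6°C (parcel warmer than environment)

Parcel:
  From 1200 m to 2000 m (dry): cools by 10 × 0.8 = 8°C, giving 24.4°C.
  From 2000 m to 2900 m (saturated): cools by 6.2 × 0.9 = 5.58°C, giving 18.82°C.
Environment:
  From 1200 m to 2500 m (environment, lower layer): cools by 10.6 × 1.3 = 13.78°C, giving 18.62°C.
  From 2500 m to 2900 m (environment, upper layer): cools by 11 × 0.4 = 4.4°C, giving 14.22°C.
T_parcel − T_env = 18.82 − 14.22 = +4.6°C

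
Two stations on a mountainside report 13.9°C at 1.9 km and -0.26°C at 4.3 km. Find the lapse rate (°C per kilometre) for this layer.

5.9°C/km

Γ = −ΔT/Δz = (13.9 − (-0.26)) / (4300 − 1900) m
  = 14.16°C / 2.4 km = 5.9°C/km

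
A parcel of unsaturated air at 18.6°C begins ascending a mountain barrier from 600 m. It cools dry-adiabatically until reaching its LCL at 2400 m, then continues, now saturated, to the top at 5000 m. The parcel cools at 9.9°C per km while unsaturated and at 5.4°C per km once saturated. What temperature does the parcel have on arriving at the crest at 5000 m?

-13.26°C

From 600 m to 2400 m (dry): cools by 9.9 × 1.8 = 17.82°C, giving 0.78°C.
From 2400 m to 5000 m (saturated): cools by 5.4 × 2.6 = 14.04°C, giving -13.26°C.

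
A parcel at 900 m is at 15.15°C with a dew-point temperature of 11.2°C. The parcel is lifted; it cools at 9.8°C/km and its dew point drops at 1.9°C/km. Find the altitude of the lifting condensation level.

T and T_d converge at 9.8 − 1.9 = 7.9°C per km
Height above start = (15.15 − 11.2) / 7.9 = 0.5 km
LCL altitude = 900 m + 500 m = 1400 m

1400 m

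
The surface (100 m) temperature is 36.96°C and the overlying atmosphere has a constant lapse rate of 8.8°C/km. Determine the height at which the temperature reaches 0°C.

4300 m

Height above start = (36.96 − 0) / 8.8 = 4.2 km
Altitude = 100 m + 4200 m = 4300 m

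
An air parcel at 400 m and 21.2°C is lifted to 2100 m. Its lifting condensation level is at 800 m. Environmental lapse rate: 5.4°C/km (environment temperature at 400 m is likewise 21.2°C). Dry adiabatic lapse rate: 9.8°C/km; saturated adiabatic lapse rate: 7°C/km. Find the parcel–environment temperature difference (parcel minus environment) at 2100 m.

-3.84°C (parcel cooler than environment)

Parcel:
  400 → 800 m (dry, 9.8°C/km): ΔT = -9.8 × 0.4 = -3.92°C → T = 17.28°C
  800 → 2100 m (saturated, 7°C/km): ΔT = -7 × 1.3 = -9.1°C → T = 8.18°C
Environment:
  400 → 2100 m (environment, 5.4°C/km): ΔT = -5.4 × 1.7 = -9.18°C → T = 12.02°C
T_parcel − T_env = 8.18 − 12.02 = -3.84°C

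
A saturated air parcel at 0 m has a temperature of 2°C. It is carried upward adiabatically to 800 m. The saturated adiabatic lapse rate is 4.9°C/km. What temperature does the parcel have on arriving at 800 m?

-1.92°C

0 → 800 m (saturated adiabatic, 4.9°C/km): ΔT = -4.9 × 0.8 = -3.92°C → T = -1.92°C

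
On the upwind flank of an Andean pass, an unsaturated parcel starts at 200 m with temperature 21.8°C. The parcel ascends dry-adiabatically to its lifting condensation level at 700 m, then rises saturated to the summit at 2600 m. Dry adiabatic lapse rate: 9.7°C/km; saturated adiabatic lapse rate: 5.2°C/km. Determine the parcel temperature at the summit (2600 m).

200 → 700 m (dry, 9.7°C/km): ΔT = -9.7 × 0.5 = -4.85°C → T = 16.95°C
700 → 2600 m (saturated, 5.2°C/km): ΔT = -5.2 × 1.9 = -9.88°C → T = 7.07°C

7.07°C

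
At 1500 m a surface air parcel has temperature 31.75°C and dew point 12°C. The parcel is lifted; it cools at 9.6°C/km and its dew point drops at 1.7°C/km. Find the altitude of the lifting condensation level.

T and T_d converge at 9.6 − 1.7 = 7.9°C per km
Height above start = (31.75 − 12) / 7.9 = 2.5 km
LCL altitude = 1500 m + 2500 m = 4000 m

4000 m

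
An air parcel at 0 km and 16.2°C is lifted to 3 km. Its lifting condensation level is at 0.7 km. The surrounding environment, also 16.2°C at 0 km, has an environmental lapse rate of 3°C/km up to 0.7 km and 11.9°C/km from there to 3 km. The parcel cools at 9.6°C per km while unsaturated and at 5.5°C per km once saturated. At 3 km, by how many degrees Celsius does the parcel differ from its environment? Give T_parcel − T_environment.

+10.1°C (parcel warmer than environment)

Parcel:
  From 0 m to 700 m (dry): cools by 9.6 × 0.7 = 6.72°C, giving 9.48°C.
  From 700 m to 3000 m (saturated): cools by 5.5 × 2.3 = 12.65°C, giving -3.17°C.
Environment:
  From 0 m to 700 m (environment, lower layer): cools by 3 × 0.7 = 2.1°C, giving 14.1°C.
  From 700 m to 3000 m (environment, upper layer): cools by 11.9 × 2.3 = 27.37°C, giving -13.27°C.
T_parcel − T_env = -3.17 − (-13.27) = +10.1°C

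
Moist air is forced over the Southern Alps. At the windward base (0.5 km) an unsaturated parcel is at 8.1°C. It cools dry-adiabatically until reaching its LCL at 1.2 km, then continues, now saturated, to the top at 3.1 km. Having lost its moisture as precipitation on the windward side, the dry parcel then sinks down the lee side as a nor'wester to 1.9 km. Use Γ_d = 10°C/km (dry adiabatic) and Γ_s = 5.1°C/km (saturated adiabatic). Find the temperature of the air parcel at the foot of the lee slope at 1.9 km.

From 500 m to 1200 m (dry): cools by 10 × 0.7 = 7°C, giving 1.1°C.
From 1200 m to 3100 m (saturated): cools by 5.1 × 1.9 = 9.69°C, giving -8.59°C.
From 3100 m to 1900 m (dry descent): warms by 10 × 1.2 = 12°C, giving 3.41°C.

3.41°C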